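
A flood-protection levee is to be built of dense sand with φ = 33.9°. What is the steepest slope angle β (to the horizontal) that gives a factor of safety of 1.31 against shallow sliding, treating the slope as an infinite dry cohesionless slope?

β = 27.2°

For an infinite dry cohesionless slope FS = tanφ/tanβ, so tanβ = tanφ / FS.
tanβ = tan33.9° / 1.31 = 0.6720 / 1.31 = 0.5130
β = arctan(0.5130) = 27.16°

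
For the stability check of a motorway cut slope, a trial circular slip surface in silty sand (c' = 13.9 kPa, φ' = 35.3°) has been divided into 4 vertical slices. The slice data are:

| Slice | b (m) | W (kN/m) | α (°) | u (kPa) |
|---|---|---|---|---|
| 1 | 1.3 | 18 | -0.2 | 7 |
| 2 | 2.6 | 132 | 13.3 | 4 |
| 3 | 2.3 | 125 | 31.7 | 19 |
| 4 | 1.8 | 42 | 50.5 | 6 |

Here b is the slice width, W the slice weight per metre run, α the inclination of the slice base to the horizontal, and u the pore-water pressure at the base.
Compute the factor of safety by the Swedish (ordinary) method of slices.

Ordinary method of slices: FS = Σ[c'·Δl_i + (W_i cosα_i − u_i·Δl_i)·tanφ'] / Σ W_i sinα_i, with Δl_i = b_i / cosα_i.
Slice 1: Δl = 1.3/cos(-0.2°) = 1.300 m; N'_1 = 18·cos(-0.2°) − 7·1.300 = 8.9; c'Δl = 18.07; W sinα = -0.1
Slice 2: Δl = 2.6/cos13.3° = 2.672 m; N'_2 = 132·cos13.3° − 4·2.672 = 117.8; c'Δl = 37.14; W sinα = 30.4
Slice 3: Δl = 2.3/cos31.7° = 2.703 m; N'_3 = 125·cos31.7° − 19·2.703 = 55.0; c'Δl = 37.58; W sinα = 65.7
Slice 4: Δl = 1.8/cos50.5° = 2.830 m; N'_4 = 42·cos50.5° − 6·2.830 = 9.7; c'Δl = 39.33; W sinα = 32.4
Σc'Δl = 132.1 kN/m; ΣN' = 191.4 kN/m; ΣW sinα = 128.4 kN/m
Resisting = 132.1 + 191.4·tan35.3° = 132.1 + 135.5 = 267.6 kN/m
FS = 267.6 / 128.4 = 2.084

FS = 2.08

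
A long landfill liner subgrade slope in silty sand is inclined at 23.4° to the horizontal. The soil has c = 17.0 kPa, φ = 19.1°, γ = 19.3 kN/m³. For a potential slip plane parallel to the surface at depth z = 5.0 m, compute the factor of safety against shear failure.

FS = 1.28

For an infinite slope with a slip plane parallel to the surface (no pore pressure): FS = [c + γz cos²β tanφ] / [γz sinβ cosβ].
γz = 19.3·5.0 = 96.50 kN/m²
Numerator = 17.0 + 96.50·cos²23.4°·tan19.1° = 17.0 + 96.50·0.8423·0.3463 = 45.146 kPa
Denominator = 96.50·sin23.4°·cos23.4° = 96.50·0.3971·0.9178 = 35.173 kPa
FS = 45.146 / 35.173 = 1.284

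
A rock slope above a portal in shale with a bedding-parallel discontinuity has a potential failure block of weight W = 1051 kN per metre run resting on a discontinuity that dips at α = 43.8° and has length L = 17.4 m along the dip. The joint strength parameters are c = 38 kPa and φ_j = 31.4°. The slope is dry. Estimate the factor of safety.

Resolving the block weight along and normal to the plane and applying the Mohr–Coulomb strength on the joint:
N' = W cosα = 1051·cos43.8° = 758.6 kN/m
Driving force T = W sinα = 1051·sin43.8° = 727.4 kN/m
Resisting force R = c·L + N'·tanφ_j = 38·17.4 + 758.6·tan31.4° = 661.2 + 463.0 = 1124.2 kN/m
FS = R / T = 1124.2 / 727.4 = 1.545

FS = 1.55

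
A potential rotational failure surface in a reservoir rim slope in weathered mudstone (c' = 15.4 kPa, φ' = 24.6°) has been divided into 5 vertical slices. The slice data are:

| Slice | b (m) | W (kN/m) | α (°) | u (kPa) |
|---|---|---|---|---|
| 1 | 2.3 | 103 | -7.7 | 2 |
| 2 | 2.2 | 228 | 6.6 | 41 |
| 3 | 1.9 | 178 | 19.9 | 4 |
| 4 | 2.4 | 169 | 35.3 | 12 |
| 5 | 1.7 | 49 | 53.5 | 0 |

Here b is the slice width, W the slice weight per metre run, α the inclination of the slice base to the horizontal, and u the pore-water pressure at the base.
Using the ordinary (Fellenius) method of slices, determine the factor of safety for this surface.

Ordinary method of slices: FS = Σ[c'·Δl_i + (W_i cosα_i − u_i·Δl_i)·tanφ'] / Σ W_i sinα_i, with Δl_i = b_i / cosα_i.
Slice 1: Δl = 2.3/cos(-7.7°) = 2.321 m; N'_1 = 103·cos(-7.7°) − 2·2.321 = 97.4; c'Δl = 35.74; W sinα = -13.8
Slice 2: Δl = 2.2/cos6.6° = 2.215 m; N'_2 = 228·cos6.6° − 41·2.215 = 135.7; c'Δl = 34.11; W sinα = 26.2
Slice 3: Δl = 1.9/cos19.9° = 2.021 m; N'_3 = 178·cos19.9° − 4·2.021 = 159.3; c'Δl = 31.12; W sinα = 60.6
Slice 4: Δl = 2.4/cos35.3° = 2.941 m; N'_4 = 169·cos35.3° − 12·2.941 = 102.6; c'Δl = 45.29; W sinα = 97.7
Slice 5: Δl = 1.7/cos53.5° = 2.858 m; N'_5 = 49·cos53.5° − 0·2.858 = 29.1; c'Δl = 44.01; W sinα = 39.4
Σc'Δl = 190.3 kN/m; ΣN' = 524.2 kN/m; ΣW sinα = 210.0 kN/m
Resisting = 190.3 + 524.2·tan24.6° = 190.3 + 240.0 = 430.3 kN/m
FS = 430.3 / 210.0 = 2.048

FS = 2.05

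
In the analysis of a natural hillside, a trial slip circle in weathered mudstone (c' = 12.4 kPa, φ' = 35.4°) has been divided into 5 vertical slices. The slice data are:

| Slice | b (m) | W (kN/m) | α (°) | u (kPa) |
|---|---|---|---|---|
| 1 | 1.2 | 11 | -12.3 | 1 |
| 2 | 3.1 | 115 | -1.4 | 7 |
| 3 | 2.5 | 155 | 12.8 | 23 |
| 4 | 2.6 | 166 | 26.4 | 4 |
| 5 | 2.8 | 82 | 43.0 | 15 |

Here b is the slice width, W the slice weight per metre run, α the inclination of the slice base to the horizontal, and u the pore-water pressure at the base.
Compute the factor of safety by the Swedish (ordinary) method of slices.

FS = 2.56

Ordinary method of slices: FS = Σ[c'·Δl_i + (W_i cosα_i − u_i·Δl_i)·tanφ'] / Σ W_i sinα_i, with Δl_i = b_i / cosα_i.
Slice 1: Δl = 1.2/cos(-12.3°) = 1.228 m; N'_1 = 11·cos(-12.3°) − 1·1.228 = 9.5; c'Δl = 15.23; W sinα = -2.3
Slice 2: Δl = 3.1/cos(-1.4°) = 3.101 m; N'_2 = 115·cos(-1.4°) − 7·3.101 = 93.3; c'Δl = 38.45; W sinα = -2.8
Slice 3: Δl = 2.5/cos12.8° = 2.564 m; N'_3 = 155·cos12.8° − 23·2.564 = 92.2; c'Δl = 31.79; W sinα = 34.3
Slice 4: Δl = 2.6/cos26.4° = 2.903 m; N'_4 = 166·cos26.4° − 4·2.903 = 137.1; c'Δl = 35.99; W sinα = 73.8
Slice 5: Δl = 2.8/cos43.0° = 3.829 m; N'_5 = 82·cos43.0° − 15·3.829 = 2.5; c'Δl = 47.47; W sinα = 55.9
Σc'Δl = 168.9 kN/m; ΣN' = 334.6 kN/m; ΣW sinα = 158.9 kN/m
Resisting = 168.9 + 334.6·tan35.4° = 168.9 + 237.8 = 406.7 kN/m
FS = 406.7 / 158.9 = 2.559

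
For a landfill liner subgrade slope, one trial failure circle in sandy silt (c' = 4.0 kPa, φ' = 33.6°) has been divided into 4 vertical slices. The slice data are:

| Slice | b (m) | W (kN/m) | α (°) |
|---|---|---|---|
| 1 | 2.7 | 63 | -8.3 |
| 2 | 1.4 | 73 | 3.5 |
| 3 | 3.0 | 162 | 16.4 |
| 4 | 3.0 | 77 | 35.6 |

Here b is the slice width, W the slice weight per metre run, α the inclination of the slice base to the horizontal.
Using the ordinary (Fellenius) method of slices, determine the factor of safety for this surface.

FS = 3.24

Ordinary method of slices: FS = Σ[c'·Δl_i + (W_i cosα_i)·tanφ'] / Σ W_i sinα_i, with Δl_i = b_i / cosα_i.
Slice 1: Δl = 2.7/cos(-8.3°) = 2.729 m; N'_1 = 63·cos(-8.3°) = 62.3; c'Δl = 10.91; W sinα = -9.1
Slice 2: Δl = 1.4/cos3.5° = 1.403 m; N'_2 = 73·cos3.5° = 72.9; c'Δl = 5.61; W sinα = 4.5
Slice 3: Δl = 3.0/cos16.4° = 3.127 m; N'_3 = 162·cos16.4° = 155.4; c'Δl = 12.51; W sinα = 45.7
Slice 4: Δl = 3.0/cos35.6° = 3.690 m; N'_4 = 77·cos35.6° = 62.6; c'Δl = 14.76; W sinα = 44.8
Σc'Δl = 43.8 kN/m; ΣN' = 353.2 kN/m; ΣW sinα = 85.9 kN/m
Resisting = 43.8 + 353.2·tan33.6° = 43.8 + 234.7 = 278.5 kN/m
FS = 278.5 / 85.9 = 3.241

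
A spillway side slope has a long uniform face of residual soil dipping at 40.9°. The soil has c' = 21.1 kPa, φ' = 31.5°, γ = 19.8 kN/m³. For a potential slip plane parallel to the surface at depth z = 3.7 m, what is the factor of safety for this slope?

For an infinite slope with a slip plane parallel to the surface (no pore pressure): FS = [c' + γz cos²β tanφ'] / [γz sinβ cosβ].
γz = 19.8·3.7 = 73.26 kN/m²
Numerator = 21.1 + 73.26·cos²40.9°·tan31.5° = 21.1 + 73.26·0.5713·0.6128 = 46.748 kPa
Denominator = 73.26·sin40.9°·cos40.9° = 73.26·0.6547·0.7559 = 36.256 kPa
FS = 46.748 / 36.256 = 1.289

FS = 1.29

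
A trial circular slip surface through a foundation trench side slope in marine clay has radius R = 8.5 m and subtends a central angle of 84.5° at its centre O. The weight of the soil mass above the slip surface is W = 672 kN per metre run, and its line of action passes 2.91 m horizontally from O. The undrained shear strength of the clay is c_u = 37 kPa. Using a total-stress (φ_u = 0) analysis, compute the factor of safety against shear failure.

FS = 2.02

Taking moments about the centre O, the resisting moment is provided by the undrained shear strength acting along the arc:
Arc length L_a = R·θ = 8.5·(84.5°·π/180) = 8.5·1.4748 = 12.54 m
M_R = c_u·L_a·R = 37·12.54·8.5 = 3942.5 kN·m/m
M_D = W·d = 672·2.91 = 1955.5 kN·m/m
FS = M_R / M_D = 3942.5 / 1955.5 = 2.016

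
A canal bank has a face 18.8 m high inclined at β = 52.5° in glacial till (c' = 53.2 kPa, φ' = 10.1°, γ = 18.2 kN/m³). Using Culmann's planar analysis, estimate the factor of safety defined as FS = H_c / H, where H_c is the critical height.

H_c = (4c'/γ) · sinβ cosφ' / [1 − cos(β − φ')]
    = (4·53.2/18.2) · sin52.5°·cos10.1° / [1 − cos42.4°]
    = 11.692 · 0.7811 / 0.2615 = 34.92 m
FS = H_c / H = 34.92 / 18.8 = 1.857

FS = 1.86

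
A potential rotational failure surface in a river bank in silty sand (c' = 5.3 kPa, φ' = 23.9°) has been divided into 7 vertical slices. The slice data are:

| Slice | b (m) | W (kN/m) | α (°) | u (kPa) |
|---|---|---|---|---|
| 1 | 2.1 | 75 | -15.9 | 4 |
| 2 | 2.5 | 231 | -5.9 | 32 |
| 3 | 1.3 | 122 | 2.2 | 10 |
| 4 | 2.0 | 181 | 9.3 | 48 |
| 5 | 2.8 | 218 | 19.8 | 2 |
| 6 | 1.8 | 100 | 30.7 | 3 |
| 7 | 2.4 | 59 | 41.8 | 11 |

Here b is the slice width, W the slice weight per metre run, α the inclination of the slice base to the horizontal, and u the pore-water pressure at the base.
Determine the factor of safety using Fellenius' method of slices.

Ordinary method of slices: FS = Σ[c'·Δl_i + (W_i cosα_i − u_i·Δl_i)·tanφ'] / Σ W_i sinα_i, with Δl_i = b_i / cosα_i.
Slice 1: Δl = 2.1/cos(-15.9°) = 2.184 m; N'_1 = 75·cos(-15.9°) − 4·2.184 = 63.4; c'Δl = 11.57; W sinα = -20.5
Slice 2: Δl = 2.5/cos(-5.9°) = 2.513 m; N'_2 = 231·cos(-5.9°) − 32·2.513 = 149.4; c'Δl = 13.32; W sinα = -23.7
Slice 3: Δl = 1.3/cos2.2° = 1.301 m; N'_3 = 122·cos2.2° − 10·1.301 = 108.9; c'Δl = 6.90; W sinα = 4.7
Slice 4: Δl = 2.0/cos9.3° = 2.027 m; N'_4 = 181·cos9.3° − 48·2.027 = 81.3; c'Δl = 10.74; W sinα = 29.3
Slice 5: Δl = 2.8/cos19.8° = 2.976 m; N'_5 = 218·cos19.8° − 2·2.976 = 199.2; c'Δl = 15.77; W sinα = 73.8
Slice 6: Δl = 1.8/cos30.7° = 2.093 m; N'_6 = 100·cos30.7° − 3·2.093 = 79.7; c'Δl = 11.09; W sinα = 51.1
Slice 7: Δl = 2.4/cos41.8° = 3.219 m; N'_7 = 59·cos41.8° − 11·3.219 = 8.6; c'Δl = 17.06; W sinα = 39.3
Σc'Δl = 86.5 kN/m; ΣN' = 690.4 kN/m; ΣW sinα = 153.9 kN/m
Resisting = 86.5 + 690.4·tan23.9° = 86.5 + 306.0 = 392.4 kN/m
FS = 392.4 / 153.9 = 2.550

FS = 2.55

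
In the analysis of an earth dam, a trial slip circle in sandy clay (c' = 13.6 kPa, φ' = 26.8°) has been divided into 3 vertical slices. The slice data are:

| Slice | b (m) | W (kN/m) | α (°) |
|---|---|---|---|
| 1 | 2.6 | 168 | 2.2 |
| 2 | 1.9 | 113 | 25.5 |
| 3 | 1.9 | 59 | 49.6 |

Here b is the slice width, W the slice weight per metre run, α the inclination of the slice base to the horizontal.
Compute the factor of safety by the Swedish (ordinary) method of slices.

FS = 2.59

Ordinary method of slices: FS = Σ[c'·Δl_i + (W_i cosα_i)·tanφ'] / Σ W_i sinα_i, with Δl_i = b_i / cosα_i.
Slice 1: Δl = 2.6/cos2.2° = 2.602 m; N'_1 = 168·cos2.2° = 167.9; c'Δl = 35.39; W sinα = 6.4
Slice 2: Δl = 1.9/cos25.5° = 2.105 m; N'_2 = 113·cos25.5° = 102.0; c'Δl = 28.63; W sinα = 48.6
Slice 3: Δl = 1.9/cos49.6° = 2.932 m; N'_3 = 59·cos49.6° = 38.2; c'Δl = 39.87; W sinα = 44.9
Σc'Δl = 103.9 kN/m; ΣN' = 308.1 kN/m; ΣW sinα = 100.0 kN/m
Resisting = 103.9 + 308.1·tan26.8° = 103.9 + 155.6 = 259.5 kN/m
FS = 259.5 / 100.0 = 2.594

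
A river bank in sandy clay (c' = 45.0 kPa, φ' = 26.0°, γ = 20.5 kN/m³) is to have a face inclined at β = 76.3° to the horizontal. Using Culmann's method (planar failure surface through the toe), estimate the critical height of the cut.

H_c = 21.23 m

Culmann's analysis gives the critical failure plane at α_cr = (β + φ')/2 = (76.3 + 26.0)/2 = 51.1°, and the critical height
H_c = (4c'/γ) · sinβ cosφ' / [1 − cos(β − φ')]
    = (4·45.0/20.5) · sin76.3°·cos26.0° / [1 − cos(50.3°)]
    = 8.780 · 0.9715·0.8988 / [1 − 0.6388]
    = 8.780 · 0.8732 / 0.3612
    = 21.23 m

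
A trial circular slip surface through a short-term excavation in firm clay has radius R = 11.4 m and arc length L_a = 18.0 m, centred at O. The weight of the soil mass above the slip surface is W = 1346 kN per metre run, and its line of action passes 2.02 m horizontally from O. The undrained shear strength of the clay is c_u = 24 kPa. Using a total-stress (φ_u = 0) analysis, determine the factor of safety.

FS = 1.81

Taking moments about the centre O, the resisting moment is provided by the undrained shear strength acting along the arc:
M_R = c_u·L_a·R = 24·18.00·11.4 = 4924.8 kN·m/m
M_D = W·d = 1346·2.02 = 2718.9 kN·m/m
FS = M_R / M_D = 4924.8 / 2718.9 = 1.811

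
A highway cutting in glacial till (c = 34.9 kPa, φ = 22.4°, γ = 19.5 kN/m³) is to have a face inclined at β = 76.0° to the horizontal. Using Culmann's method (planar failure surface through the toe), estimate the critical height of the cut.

Culmann's analysis gives the critical failure plane at α_cr = (β + φ)/2 = (76.0 + 22.4)/2 = 49.2°, and the critical height
H_c = (4c/γ) · sinβ cosφ / [1 − cos(β − φ)]
    = (4·34.9/19.5) · sin76.0°·cos22.4° / [1 − cos(53.6°)]
    = 7.159 · 0.9703·0.9245 / [1 − 0.5934]
    = 7.159 · 0.8971 / 0.4066
    = 15.80 m

H_c = 15.80 m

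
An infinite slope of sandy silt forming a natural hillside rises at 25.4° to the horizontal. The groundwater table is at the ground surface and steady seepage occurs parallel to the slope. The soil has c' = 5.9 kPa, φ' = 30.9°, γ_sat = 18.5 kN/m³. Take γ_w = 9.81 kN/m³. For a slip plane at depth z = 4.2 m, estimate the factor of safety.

FS = 0.79

With seepage parallel to the slope and the water table at the surface, the effective normal stress on the slip plane uses the buoyant unit weight γ' = γ_sat − γ_w while the driving shear stress uses γ_sat:
FS = [c' + γ' z cos²β tanφ'] / [γ_sat z sinβ cosβ]
γ' = 18.5 − 9.81 = 8.69 kN/m³
Numerator = 5.9 + 8.69·4.2·cos²25.4°·tan30.9° = 5.9 + 8.69·4.2·0.8160·0.5985 = 23.725 kPa
Denominator = 18.5·4.2·sin25.4°·cos25.4° = 18.5·4.2·0.4289·0.9033 = 30.107 kPa
FS = 23.725 / 30.107 = 0.788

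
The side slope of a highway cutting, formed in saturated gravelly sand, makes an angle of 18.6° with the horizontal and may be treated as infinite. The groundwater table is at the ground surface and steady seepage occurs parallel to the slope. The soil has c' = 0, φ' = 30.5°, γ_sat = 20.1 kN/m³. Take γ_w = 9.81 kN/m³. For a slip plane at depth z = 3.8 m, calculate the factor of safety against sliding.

FS = 0.90

With seepage parallel to the slope and the water table at the surface, the effective normal stress on the slip plane uses the buoyant unit weight γ' = γ_sat − γ_w while the driving shear stress uses γ_sat:
FS = [c' + γ' z cos²β tanφ'] / [γ_sat z sinβ cosβ]
(For c' = 0 this reduces to FS = (γ'/γ_sat)·tanφ'/tanβ.)
γ' = 20.1 − 9.81 = 10.29 kN/m³
Numerator = 0.0 + 10.29·3.8·cos²18.6°·tan30.5° = 0.0 + 10.29·3.8·0.8983·0.5890 = 20.690 kPa
Denominator = 20.1·3.8·sin18.6°·cos18.6° = 20.1·3.8·0.3190·0.9478 = 23.090 kPa
FS = 20.690 / 23.090 = 0.896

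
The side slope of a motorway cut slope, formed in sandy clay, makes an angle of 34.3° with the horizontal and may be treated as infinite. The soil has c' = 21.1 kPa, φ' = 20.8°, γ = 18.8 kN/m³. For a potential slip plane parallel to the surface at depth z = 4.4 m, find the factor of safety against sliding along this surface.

For an infinite slope with a slip plane parallel to the surface (no pore pressure): FS = [c' + γz cos²β tanφ'] / [γz sinβ cosβ].
γz = 18.8·4.4 = 82.72 kN/m²
Numerator = 21.1 + 82.72·cos²34.3°·tan20.8° = 21.1 + 82.72·0.6824·0.3799 = 42.544 kPa
Denominator = 82.72·sin34.3°·cos34.3° = 82.72·0.5635·0.8261 = 38.508 kPa
FS = 42.544 / 38.508 = 1.105

FS = 1.10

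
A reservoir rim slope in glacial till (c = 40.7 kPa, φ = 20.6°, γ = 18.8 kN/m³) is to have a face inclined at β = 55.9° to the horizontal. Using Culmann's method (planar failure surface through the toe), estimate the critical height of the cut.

Culmann's analysis gives the critical failure plane at α_cr = (β + φ)/2 = (55.9 + 20.6)/2 = 38.2°, and the critical height
H_c = (4c/γ) · sinβ cosφ / [1 − cos(β − φ)]
    = (4·40.7/18.8) · sin55.9°·cos20.6° / [1 − cos(35.3°)]
    = 8.660 · 0.8281·0.9361 / [1 − 0.8161]
    = 8.660 · 0.7751 / 0.1839
    = 36.51 m

H_c = 36.51 m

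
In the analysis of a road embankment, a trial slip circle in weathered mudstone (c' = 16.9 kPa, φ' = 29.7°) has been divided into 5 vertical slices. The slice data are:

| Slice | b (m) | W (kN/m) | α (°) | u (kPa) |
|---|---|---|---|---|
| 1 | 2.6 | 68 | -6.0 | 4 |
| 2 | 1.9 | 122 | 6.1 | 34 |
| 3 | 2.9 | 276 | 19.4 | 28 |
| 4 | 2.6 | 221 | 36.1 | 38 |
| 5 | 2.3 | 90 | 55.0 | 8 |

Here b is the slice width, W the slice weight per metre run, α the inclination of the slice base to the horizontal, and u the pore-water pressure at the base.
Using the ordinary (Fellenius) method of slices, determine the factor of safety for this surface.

FS = 1.52

Ordinary method of slices: FS = Σ[c'·Δl_i + (W_i cosα_i − u_i·Δl_i)·tanφ'] / Σ W_i sinα_i, with Δl_i = b_i / cosα_i.
Slice 1: Δl = 2.6/cos(-6.0°) = 2.614 m; N'_1 = 68·cos(-6.0°) − 4·2.614 = 57.2; c'Δl = 44.18; W sinα = -7.1
Slice 2: Δl = 1.9/cos6.1° = 1.911 m; N'_2 = 122·cos6.1° − 34·1.911 = 56.3; c'Δl = 32.29; W sinα = 13.0
Slice 3: Δl = 2.9/cos19.4° = 3.075 m; N'_3 = 276·cos19.4° − 28·3.075 = 174.2; c'Δl = 51.96; W sinα = 91.7
Slice 4: Δl = 2.6/cos36.1° = 3.218 m; N'_4 = 221·cos36.1° − 38·3.218 = 56.3; c'Δl = 54.38; W sinα = 130.2
Slice 5: Δl = 2.3/cos55.0° = 4.010 m; N'_5 = 90·cos55.0° − 8·4.010 = 19.5; c'Δl = 67.77; W sinα = 73.7
Σc'Δl = 250.6 kN/m; ΣN' = 363.6 kN/m; ΣW sinα = 301.5 kN/m
Resisting = 250.6 + 363.6·tan29.7° = 250.6 + 207.4 = 458.0 kN/m
FS = 458.0 / 301.5 = 1.519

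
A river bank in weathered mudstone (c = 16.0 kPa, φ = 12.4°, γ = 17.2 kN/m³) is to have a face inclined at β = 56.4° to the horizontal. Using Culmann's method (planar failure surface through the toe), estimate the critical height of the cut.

H_c = 10.79 m

Culmann's analysis gives the critical failure plane at α_cr = (β + φ)/2 = (56.4 + 12.4)/2 = 34.4°, and the critical height
H_c = (4c/γ) · sinβ cosφ / [1 − cos(β − φ)]
    = (4·16.0/17.2) · sin56.4°·cos12.4° / [1 − cos(44.0°)]
    = 3.721 · 0.8329·0.9767 / [1 − 0.7193]
    = 3.721 · 0.8135 / 0.2807
    = 10.79 m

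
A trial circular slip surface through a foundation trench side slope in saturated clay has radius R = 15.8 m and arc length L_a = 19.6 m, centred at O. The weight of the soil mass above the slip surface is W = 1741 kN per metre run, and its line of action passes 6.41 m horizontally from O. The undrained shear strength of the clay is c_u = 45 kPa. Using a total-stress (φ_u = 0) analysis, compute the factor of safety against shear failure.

FS = 1.25

Taking moments about the centre O, the resisting moment is provided by the undrained shear strength acting along the arc:
M_R = c_u·L_a·R = 45·19.60·15.8 = 13935.6 kN·m/m
M_D = W·d = 1741·6.41 = 11159.8 kN·m/m
FS = M_R / M_D = 13935.6 / 11159.8 = 1.249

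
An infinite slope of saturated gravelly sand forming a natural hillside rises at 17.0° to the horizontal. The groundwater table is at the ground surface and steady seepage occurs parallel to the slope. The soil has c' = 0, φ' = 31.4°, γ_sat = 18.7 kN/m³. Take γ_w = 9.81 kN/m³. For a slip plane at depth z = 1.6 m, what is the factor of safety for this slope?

FS = 0.95

With seepage parallel to the slope and the water table at the surface, the effective normal stress on the slip plane uses the buoyant unit weight γ' = γ_sat − γ_w while the driving shear stress uses γ_sat:
FS = [c' + γ' z cos²β tanφ'] / [γ_sat z sinβ cosβ]
(For c' = 0 this reduces to FS = (γ'/γ_sat)·tanφ'/tanβ.)
γ' = 18.7 − 9.81 = 8.89 kN/m³
Numerator = 0.0 + 8.89·1.6·cos²17.0°·tan31.4° = 0.0 + 8.89·1.6·0.9145·0.6104 = 7.940 kPa
Denominator = 18.7·1.6·sin17.0°·cos17.0° = 18.7·1.6·0.2924·0.9563 = 8.366 kPa
FS = 7.940 / 8.366 = 0.949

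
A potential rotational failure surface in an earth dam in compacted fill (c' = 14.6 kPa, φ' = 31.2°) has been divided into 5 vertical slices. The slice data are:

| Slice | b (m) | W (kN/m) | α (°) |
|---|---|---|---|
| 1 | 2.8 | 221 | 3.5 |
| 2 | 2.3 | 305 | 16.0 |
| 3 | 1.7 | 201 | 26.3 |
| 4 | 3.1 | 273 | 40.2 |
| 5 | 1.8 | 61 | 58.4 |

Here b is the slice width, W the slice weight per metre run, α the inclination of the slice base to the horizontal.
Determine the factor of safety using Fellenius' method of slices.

FS = 1.88

Ordinary method of slices: FS = Σ[c'·Δl_i + (W_i cosα_i)·tanφ'] / Σ W_i sinα_i, with Δl_i = b_i / cosα_i.
Slice 1: Δl = 2.8/cos3.5° = 2.805 m; N'_1 = 221·cos3.5° = 220.6; c'Δl = 40.96; W sinα = 13.5
Slice 2: Δl = 2.3/cos16.0° = 2.393 m; N'_2 = 305·cos16.0° = 293.2; c'Δl = 34.93; W sinα = 84.1
Slice 3: Δl = 1.7/cos26.3° = 1.896 m; N'_3 = 201·cos26.3° = 180.2; c'Δl = 27.69; W sinα = 89.1
Slice 4: Δl = 3.1/cos40.2° = 4.059 m; N'_4 = 273·cos40.2° = 208.5; c'Δl = 59.26; W sinα = 176.2
Slice 5: Δl = 1.8/cos58.4° = 3.435 m; N'_5 = 61·cos58.4° = 32.0; c'Δl = 50.15; W sinα = 52.0
Σc'Δl = 213.0 kN/m; ΣN' = 934.4 kN/m; ΣW sinα = 414.8 kN/m
Resisting = 213.0 + 934.4·tan31.2° = 213.0 + 565.9 = 778.9 kN/m
FS = 778.9 / 414.8 = 1.878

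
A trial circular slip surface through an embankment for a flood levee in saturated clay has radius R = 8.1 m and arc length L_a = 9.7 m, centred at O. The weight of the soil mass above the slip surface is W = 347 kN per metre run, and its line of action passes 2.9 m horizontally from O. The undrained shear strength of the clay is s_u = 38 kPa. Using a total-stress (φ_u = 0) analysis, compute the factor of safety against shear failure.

FS = 2.97

Taking moments about the centre O, the resisting moment is provided by the undrained shear strength acting along the arc:
M_R = s_u·L_a·R = 38·9.70·8.1 = 2985.7 kN·m/m
M_D = W·d = 347·2.9 = 1006.3 kN·m/m
FS = M_R / M_D = 2985.7 / 1006.3 = 2.967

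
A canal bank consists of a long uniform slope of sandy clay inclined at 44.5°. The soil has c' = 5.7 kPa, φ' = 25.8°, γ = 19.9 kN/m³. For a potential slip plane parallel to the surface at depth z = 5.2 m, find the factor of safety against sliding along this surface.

FS = 0.60

For an infinite slope with a slip plane parallel to the surface (no pore pressure): FS = [c' + γz cos²β tanφ'] / [γz sinβ cosβ].
γz = 19.9·5.2 = 103.48 kN/m²
Numerator = 5.7 + 103.48·cos²44.5°·tan25.8° = 5.7 + 103.48·0.5087·0.4834 = 31.149 kPa
Denominator = 103.48·sin44.5°·cos44.5° = 103.48·0.7009·0.7133 = 51.732 kPa
FS = 31.149 / 51.732 = 0.602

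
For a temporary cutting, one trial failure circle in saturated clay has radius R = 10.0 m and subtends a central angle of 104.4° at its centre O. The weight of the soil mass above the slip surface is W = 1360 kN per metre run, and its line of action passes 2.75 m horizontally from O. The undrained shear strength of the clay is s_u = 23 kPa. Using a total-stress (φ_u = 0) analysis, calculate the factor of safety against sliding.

Taking moments about the centre O, the resisting moment is provided by the undrained shear strength acting along the arc:
Arc length L_a = R·θ = 10.0·(104.4°·π/180) = 10.0·1.8221 = 18.22 m
M_R = s_u·L_a·R = 23·18.22·10.0 = 4190.9 kN·m/m
M_D = W·d = 1360·2.75 = 3740.0 kN·m/m
FS = M_R / M_D = 4190.9 / 3740.0 = 1.121

FS = 1.12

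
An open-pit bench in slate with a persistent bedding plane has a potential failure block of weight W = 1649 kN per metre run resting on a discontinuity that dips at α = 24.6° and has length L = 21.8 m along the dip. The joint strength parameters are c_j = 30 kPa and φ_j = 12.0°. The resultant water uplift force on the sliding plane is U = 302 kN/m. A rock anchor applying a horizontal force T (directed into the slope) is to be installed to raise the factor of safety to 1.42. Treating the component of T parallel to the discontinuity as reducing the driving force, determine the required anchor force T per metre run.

T = 48 kN/m

Resolving forces along and normal to the sliding plane, with the horizontal anchor force T adding T·sinα to the effective normal force and T·cosα acting up the plane against the driving force:
FS = [c_jL + (W cosα − U + T sinα) tanφ_j] / [W sinα − T cosα]
Without the anchor: N' = 1197.3 kN/m, driving T_d = 686.4 kN/m, resisting R = 30·21.8 + 1197.3·tan12.0° = 908.5 kN/m, FS = 1.32.
Setting FS = 1.42 and solving for T:
1.42·(686.4 − T cos24.6°) = 908.5 + T sin24.6°·tan12.0°
T·(sin24.6°·tan12.0° + 1.42·cos24.6°) = 1.42·686.4 − 908.5
T·(0.4163·0.2126 + 1.42·0.9092) = 974.8 − 908.5 = 66.3
T·1.3796 = 66.3
T = 48.0 kN/m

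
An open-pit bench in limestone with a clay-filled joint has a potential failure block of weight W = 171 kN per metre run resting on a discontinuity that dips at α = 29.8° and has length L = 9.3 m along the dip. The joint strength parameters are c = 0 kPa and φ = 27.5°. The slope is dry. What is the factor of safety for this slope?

FS = 0.91

Resolving the block weight along and normal to the plane and applying the Mohr–Coulomb strength on the joint:
N' = W cosα = 171·cos29.8° = 148.4 kN/m
Driving force T = W sinα = 171·sin29.8° = 85.0 kN/m
Resisting force R = c·L + N'·tanφ = 0·9.3 + 148.4·tan27.5° = 0.0 + 77.2 = 77.2 kN/m
FS = R / T = 77.2 / 85.0 = 0.909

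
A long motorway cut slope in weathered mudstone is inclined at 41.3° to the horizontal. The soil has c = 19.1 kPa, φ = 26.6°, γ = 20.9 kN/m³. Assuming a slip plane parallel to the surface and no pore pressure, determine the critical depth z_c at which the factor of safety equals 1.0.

Setting FS = 1.00 in FS = [c + γz cos²β tanφ] / [γz sinβ cosβ] and solving for z:
z = c / [γ cosβ (FS·sinβ − cosβ·tanφ)]
  = 19.1 / [20.9·cos41.3°·(1.00·sin41.3° − cos41.3°·tan26.6°)]
  = 19.1 / [20.9·0.7513·(1.00·0.6600 − 0.7513·0.5008)]
  = 19.1 / 4.4560 = 4.286 m

z_c = 4.29 m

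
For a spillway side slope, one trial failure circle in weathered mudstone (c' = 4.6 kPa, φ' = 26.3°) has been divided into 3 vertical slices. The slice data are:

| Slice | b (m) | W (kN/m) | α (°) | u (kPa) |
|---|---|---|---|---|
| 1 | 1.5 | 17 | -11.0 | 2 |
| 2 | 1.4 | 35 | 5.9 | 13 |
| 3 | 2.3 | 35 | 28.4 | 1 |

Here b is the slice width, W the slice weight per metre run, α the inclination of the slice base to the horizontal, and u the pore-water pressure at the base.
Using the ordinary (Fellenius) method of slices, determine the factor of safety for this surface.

Ordinary method of slices: FS = Σ[c'·Δl_i + (W_i cosα_i − u_i·Δl_i)·tanφ'] / Σ W_i sinα_i, with Δl_i = b_i / cosα_i.
Slice 1: Δl = 1.5/cos(-11.0°) = 1.528 m; N'_1 = 17·cos(-11.0°) − 2·1.528 = 13.6; c'Δl = 7.03; W sinα = -3.2
Slice 2: Δl = 1.4/cos5.9° = 1.407 m; N'_2 = 35·cos5.9° − 13·1.407 = 16.5; c'Δl = 6.47; W sinα = 3.6
Slice 3: Δl = 2.3/cos28.4° = 2.615 m; N'_3 = 35·cos28.4° − 1·2.615 = 28.2; c'Δl = 12.03; W sinα = 16.6
Σc'Δl = 25.5 kN/m; ΣN' = 58.3 kN/m; ΣW sinα = 17.0 kN/m
Resisting = 25.5 + 58.3·tan26.3° = 25.5 + 28.8 = 54.4 kN/m
FS = 54.4 / 17.0 = 3.197

FS = 3.20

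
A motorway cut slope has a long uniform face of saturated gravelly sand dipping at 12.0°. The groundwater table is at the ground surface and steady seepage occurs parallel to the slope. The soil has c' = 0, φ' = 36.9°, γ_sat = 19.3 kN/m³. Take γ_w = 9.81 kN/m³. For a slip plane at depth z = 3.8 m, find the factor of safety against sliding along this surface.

With seepage parallel to the slope and the water table at the surface, the effective normal stress on the slip plane uses the buoyant unit weight γ' = γ_sat − γ_w while the driving shear stress uses γ_sat:
FS = [c' + γ' z cos²β tanφ'] / [γ_sat z sinβ cosβ]
(For c' = 0 this reduces to FS = (γ'/γ_sat)·tanφ'/tanβ.)
γ' = 19.3 − 9.81 = 9.49 kN/m³
Numerator = 0.0 + 9.49·3.8·cos²12.0°·tan36.9° = 0.0 + 9.49·3.8·0.9568·0.7508 = 25.906 kPa
Denominator = 19.3·3.8·sin12.0°·cos12.0° = 19.3·3.8·0.2079·0.9781 = 14.915 kPa
FS = 25.906 / 14.915 = 1.737

FS = 1.74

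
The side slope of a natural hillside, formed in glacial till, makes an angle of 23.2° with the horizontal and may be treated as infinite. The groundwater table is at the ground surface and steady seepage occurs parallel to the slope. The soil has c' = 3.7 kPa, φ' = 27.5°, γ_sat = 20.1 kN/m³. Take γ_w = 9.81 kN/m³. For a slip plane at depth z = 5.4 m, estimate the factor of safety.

FS = 0.72

With seepage parallel to the slope and the water table at the surface, the effective normal stress on the slip plane uses the buoyant unit weight γ' = γ_sat − γ_w while the driving shear stress uses γ_sat:
FS = [c' + γ' z cos²β tanφ'] / [γ_sat z sinβ cosβ]
γ' = 20.1 − 9.81 = 10.29 kN/m³
Numerator = 3.7 + 10.29·5.4·cos²23.2°·tan27.5° = 3.7 + 10.29·5.4·0.8448·0.5206 = 28.137 kPa
Denominator = 20.1·5.4·sin23.2°·cos23.2° = 20.1·5.4·0.3939·0.9191 = 39.301 kPa
FS = 28.137 / 39.301 = 0.716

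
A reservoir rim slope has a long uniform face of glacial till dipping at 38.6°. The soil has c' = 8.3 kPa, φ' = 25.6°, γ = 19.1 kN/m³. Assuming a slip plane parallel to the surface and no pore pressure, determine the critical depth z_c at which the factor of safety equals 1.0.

z_c = 2.23 m

Setting FS = 1.00 in FS = [c' + γz cos²β tanφ'] / [γz sinβ cosβ] and solving for z:
z = c' / [γ cosβ (FS·sinβ − cosβ·tanφ')]
  = 8.3 / [19.1·cos38.6°·(1.00·sin38.6° − cos38.6°·tan25.6°)]
  = 8.3 / [19.1·0.7815·(1.00·0.6239 − 0.7815·0.4791)]
  = 8.3 / 3.7234 = 2.229 m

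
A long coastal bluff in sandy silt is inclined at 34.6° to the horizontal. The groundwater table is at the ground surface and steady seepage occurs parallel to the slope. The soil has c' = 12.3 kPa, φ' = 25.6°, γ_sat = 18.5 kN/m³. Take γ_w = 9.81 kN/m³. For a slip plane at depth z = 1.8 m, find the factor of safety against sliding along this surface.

With seepage parallel to the slope and the water table at the surface, the effective normal stress on the slip plane uses the buoyant unit weight γ' = γ_sat − γ_w while the driving shear stress uses γ_sat:
FS = [c' + γ' z cos²β tanφ'] / [γ_sat z sinβ cosβ]
γ' = 18.5 − 9.81 = 8.69 kN/m³
Numerator = 12.3 + 8.69·1.8·cos²34.6°·tan25.6° = 12.3 + 8.69·1.8·0.6776·0.4791 = 17.378 kPa
Denominator = 18.5·1.8·sin34.6°·cos34.6° = 18.5·1.8·0.5678·0.8231 = 15.565 kPa
FS = 17.378 / 15.565 = 1.116

FS = 1.12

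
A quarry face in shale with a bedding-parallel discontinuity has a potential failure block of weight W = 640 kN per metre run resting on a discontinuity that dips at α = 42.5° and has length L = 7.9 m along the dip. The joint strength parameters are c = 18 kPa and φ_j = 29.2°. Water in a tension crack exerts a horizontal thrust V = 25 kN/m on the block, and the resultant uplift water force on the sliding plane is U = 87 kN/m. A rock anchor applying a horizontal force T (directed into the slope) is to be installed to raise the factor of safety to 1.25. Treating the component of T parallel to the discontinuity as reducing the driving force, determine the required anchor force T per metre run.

T = 166 kN/m

Resolving forces along and normal to the sliding plane, with the horizontal anchor force T adding T·sinα to the effective normal force and T·cosα acting up the plane against the driving force:
FS = [cL + (W cosα − U − V sinα + T sinα) tanφ_j] / [W sinα + V cosα − T cosα]
Without the anchor: N' = 368.0 kN/m, driving T_d = 450.8 kN/m, resisting R = 18·7.9 + 368.0·tan29.2° = 347.9 kN/m, FS = 0.77.
Setting FS = 1.25 and solving for T:
1.25·(450.8 − T cos42.5°) = 347.9 + T sin42.5°·tan29.2°
T·(sin42.5°·tan29.2° + 1.25·cos42.5°) = 1.25·450.8 − 347.9
T·(0.6756·0.5589 + 1.25·0.7373) = 563.5 − 347.9 = 215.7
T·1.2992 = 215.7
T = 166.0 kN/m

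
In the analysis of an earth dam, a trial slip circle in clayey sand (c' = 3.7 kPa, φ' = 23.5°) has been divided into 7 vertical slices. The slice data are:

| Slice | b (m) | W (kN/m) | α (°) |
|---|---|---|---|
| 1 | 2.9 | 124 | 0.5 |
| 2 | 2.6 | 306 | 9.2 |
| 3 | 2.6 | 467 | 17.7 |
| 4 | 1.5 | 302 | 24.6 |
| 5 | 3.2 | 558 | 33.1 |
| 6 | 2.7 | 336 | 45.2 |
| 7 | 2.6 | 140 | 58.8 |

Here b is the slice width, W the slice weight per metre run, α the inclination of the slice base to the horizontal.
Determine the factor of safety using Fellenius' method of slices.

FS = 0.94

Ordinary method of slices: FS = Σ[c'·Δl_i + (W_i cosα_i)·tanφ'] / Σ W_i sinα_i, with Δl_i = b_i / cosα_i.
Slice 1: Δl = 2.9/cos0.5° = 2.900 m; N'_1 = 124·cos0.5° = 124.0; c'Δl = 10.73; W sinα = 1.1
Slice 2: Δl = 2.6/cos9.2° = 2.634 m; N'_2 = 306·cos9.2° = 302.1; c'Δl = 9.75; W sinα = 48.9
Slice 3: Δl = 2.6/cos17.7° = 2.729 m; N'_3 = 467·cos17.7° = 444.9; c'Δl = 10.10; W sinα = 142.0
Slice 4: Δl = 1.5/cos24.6° = 1.650 m; N'_4 = 302·cos24.6° = 274.6; c'Δl = 6.10; W sinα = 125.7
Slice 5: Δl = 3.2/cos33.1° = 3.820 m; N'_5 = 558·cos33.1° = 467.4; c'Δl = 14.13; W sinα = 304.7
Slice 6: Δl = 2.7/cos45.2° = 3.832 m; N'_6 = 336·cos45.2° = 236.8; c'Δl = 14.18; W sinα = 238.4
Slice 7: Δl = 2.6/cos58.8° = 5.019 m; N'_7 = 140·cos58.8° = 72.5; c'Δl = 18.57; W sinα = 119.8
Σc'Δl = 83.6 kN/m; ΣN' = 1922.3 kN/m; ΣW sinα = 980.6 kN/m
Resisting = 83.6 + 1922.3·tan23.5° = 83.6 + 835.8 = 919.4 kN/m
FS = 919.4 / 980.6 = 0.938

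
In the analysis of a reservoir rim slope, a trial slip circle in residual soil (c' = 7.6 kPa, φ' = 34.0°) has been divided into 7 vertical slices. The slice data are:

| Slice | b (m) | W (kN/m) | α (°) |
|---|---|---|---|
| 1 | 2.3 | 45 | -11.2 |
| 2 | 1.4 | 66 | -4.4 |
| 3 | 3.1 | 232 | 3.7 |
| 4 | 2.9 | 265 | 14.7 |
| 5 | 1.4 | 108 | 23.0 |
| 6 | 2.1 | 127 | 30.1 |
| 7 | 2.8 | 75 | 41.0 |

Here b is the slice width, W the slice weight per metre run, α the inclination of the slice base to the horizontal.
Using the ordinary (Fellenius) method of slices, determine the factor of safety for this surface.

Ordinary method of slices: FS = Σ[c'·Δl_i + (W_i cosα_i)·tanφ'] / Σ W_i sinα_i, with Δl_i = b_i / cosα_i.
Slice 1: Δl = 2.3/cos(-11.2°) = 2.345 m; N'_1 = 45·cos(-11.2°) = 44.1; c'Δl = 17.82; W sinα = -8.7
Slice 2: Δl = 1.4/cos(-4.4°) = 1.404 m; N'_2 = 66·cos(-4.4°) = 65.8; c'Δl = 10.67; W sinα = -5.1
Slice 3: Δl = 3.1/cos3.7° = 3.106 m; N'_3 = 232·cos3.7° = 231.5; c'Δl = 23.61; W sinα = 15.0
Slice 4: Δl = 2.9/cos14.7° = 2.998 m; N'_4 = 265·cos14.7° = 256.3; c'Δl = 22.79; W sinα = 67.2
Slice 5: Δl = 1.4/cos23.0° = 1.521 m; N'_5 = 108·cos23.0° = 99.4; c'Δl = 11.56; W sinα = 42.2
Slice 6: Δl = 2.1/cos30.1° = 2.427 m; N'_6 = 127·cos30.1° = 109.9; c'Δl = 18.45; W sinα = 63.7
Slice 7: Δl = 2.8/cos41.0° = 3.710 m; N'_7 = 75·cos41.0° = 56.6; c'Δl = 28.20; W sinα = 49.2
Σc'Δl = 133.1 kN/m; ΣN' = 863.7 kN/m; ΣW sinα = 223.5 kN/m
Resisting = 133.1 + 863.7·tan34.0° = 133.1 + 582.6 = 715.7 kN/m
FS = 715.7 / 223.5 = 3.202

FS = 3.20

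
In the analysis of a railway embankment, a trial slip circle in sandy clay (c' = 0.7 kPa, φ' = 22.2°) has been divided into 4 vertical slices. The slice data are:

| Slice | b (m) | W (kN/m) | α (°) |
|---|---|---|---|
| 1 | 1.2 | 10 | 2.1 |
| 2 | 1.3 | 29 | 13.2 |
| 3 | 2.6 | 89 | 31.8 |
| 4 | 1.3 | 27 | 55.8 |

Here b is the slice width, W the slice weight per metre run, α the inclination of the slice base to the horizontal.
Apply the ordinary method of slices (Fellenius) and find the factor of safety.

Ordinary method of slices: FS = Σ[c'·Δl_i + (W_i cosα_i)·tanφ'] / Σ W_i sinα_i, with Δl_i = b_i / cosα_i.
Slice 1: Δl = 1.2/cos2.1° = 1.201 m; N'_1 = 10·cos2.1° = 10.0; c'Δl = 0.84; W sinα = 0.4
Slice 2: Δl = 1.3/cos13.2° = 1.335 m; N'_2 = 29·cos13.2° = 28.2; c'Δl = 0.93; W sinα = 6.6
Slice 3: Δl = 2.6/cos31.8° = 3.059 m; N'_3 = 89·cos31.8° = 75.6; c'Δl = 2.14; W sinα = 46.9
Slice 4: Δl = 1.3/cos55.8° = 2.313 m; N'_4 = 27·cos55.8° = 15.2; c'Δl = 1.62; W sinα = 22.3
Σc'Δl = 5.5 kN/m; ΣN' = 129.0 kN/m; ΣW sinα = 76.2 kN/m
Resisting = 5.5 + 129.0·tan22.2° = 5.5 + 52.7 = 58.2 kN/m
FS = 58.2 / 76.2 = 0.764

FS = 0.76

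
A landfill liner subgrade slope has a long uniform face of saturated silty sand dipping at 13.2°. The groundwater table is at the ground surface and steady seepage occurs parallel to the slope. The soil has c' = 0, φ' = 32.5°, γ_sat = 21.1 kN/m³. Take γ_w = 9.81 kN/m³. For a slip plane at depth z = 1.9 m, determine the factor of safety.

With seepage parallel to the slope and the water table at the surface, the effective normal stress on the slip plane uses the buoyant unit weight γ' = γ_sat − γ_w while the driving shear stress uses γ_sat:
FS = [c' + γ' z cos²β tanφ'] / [γ_sat z sinβ cosβ]
(For c' = 0 this reduces to FS = (γ'/γ_sat)·tanφ'/tanβ.)
γ' = 21.1 − 9.81 = 11.29 kN/m³
Numerator = 0.0 + 11.29·1.9·cos²13.2°·tan32.5° = 0.0 + 11.29·1.9·0.9479·0.6371 = 12.953 kPa
Denominator = 21.1·1.9·sin13.2°·cos13.2° = 21.1·1.9·0.2284·0.9736 = 8.913 kPa
FS = 12.953 / 8.913 = 1.453

FS = 1.45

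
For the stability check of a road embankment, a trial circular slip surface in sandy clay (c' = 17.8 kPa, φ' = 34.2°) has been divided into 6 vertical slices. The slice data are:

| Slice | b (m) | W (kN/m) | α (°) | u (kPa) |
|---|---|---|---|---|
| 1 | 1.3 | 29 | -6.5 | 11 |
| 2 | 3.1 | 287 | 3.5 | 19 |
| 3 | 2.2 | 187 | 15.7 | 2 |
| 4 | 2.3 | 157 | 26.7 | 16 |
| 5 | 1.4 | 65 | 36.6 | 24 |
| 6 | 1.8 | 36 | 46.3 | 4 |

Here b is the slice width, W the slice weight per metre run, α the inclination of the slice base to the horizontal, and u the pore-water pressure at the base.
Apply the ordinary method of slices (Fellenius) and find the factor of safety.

Ordinary method of slices: FS = Σ[c'·Δl_i + (W_i cosα_i − u_i·Δl_i)·tanφ'] / Σ W_i sinα_i, with Δl_i = b_i / cosα_i.
Slice 1: Δl = 1.3/cos(-6.5°) = 1.308 m; N'_1 = 29·cos(-6.5°) − 11·1.308 = 14.4; c'Δl = 23.29; W sinα = -3.3
Slice 2: Δl = 3.1/cos3.5° = 3.106 m; N'_2 = 287·cos3.5° − 19·3.106 = 227.5; c'Δl = 55.28; W sinα = 17.5
Slice 3: Δl = 2.2/cos15.7° = 2.285 m; N'_3 = 187·cos15.7° − 2·2.285 = 175.5; c'Δl = 40.68; W sinα = 50.6
Slice 4: Δl = 2.3/cos26.7° = 2.575 m; N'_4 = 157·cos26.7° − 16·2.575 = 99.1; c'Δl = 45.83; W sinα = 70.5
Slice 5: Δl = 1.4/cos36.6° = 1.744 m; N'_5 = 65·cos36.6° − 24·1.744 = 10.3; c'Δl = 31.04; W sinα = 38.8
Slice 6: Δl = 1.8/cos46.3° = 2.605 m; N'_6 = 36·cos46.3° − 4·2.605 = 14.5; c'Δl = 46.38; W sinα = 26.0
Σc'Δl = 242.5 kN/m; ΣN' = 541.2 kN/m; ΣW sinα = 200.2 kN/m
Resisting = 242.5 + 541.2·tan34.2° = 242.5 + 367.8 = 610.3 kN/m
FS = 610.3 / 200.2 = 3.049

FS = 3.05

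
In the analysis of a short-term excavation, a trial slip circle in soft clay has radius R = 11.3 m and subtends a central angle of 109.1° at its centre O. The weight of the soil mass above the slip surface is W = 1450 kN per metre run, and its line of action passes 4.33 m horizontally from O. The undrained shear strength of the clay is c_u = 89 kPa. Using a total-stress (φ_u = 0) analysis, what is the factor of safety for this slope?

Taking moments about the centre O, the resisting moment is provided by the undrained shear strength acting along the arc:
Arc length L_a = R·θ = 11.3·(109.1°·π/180) = 11.3·1.9042 = 21.52 m
M_R = c_u·L_a·R = 89·21.52·11.3 = 21639.6 kN·m/m
M_D = W·d = 1450·4.33 = 6278.5 kN·m/m
FS = M_R / M_D = 21639.6 / 6278.5 = 3.447

FS = 3.45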